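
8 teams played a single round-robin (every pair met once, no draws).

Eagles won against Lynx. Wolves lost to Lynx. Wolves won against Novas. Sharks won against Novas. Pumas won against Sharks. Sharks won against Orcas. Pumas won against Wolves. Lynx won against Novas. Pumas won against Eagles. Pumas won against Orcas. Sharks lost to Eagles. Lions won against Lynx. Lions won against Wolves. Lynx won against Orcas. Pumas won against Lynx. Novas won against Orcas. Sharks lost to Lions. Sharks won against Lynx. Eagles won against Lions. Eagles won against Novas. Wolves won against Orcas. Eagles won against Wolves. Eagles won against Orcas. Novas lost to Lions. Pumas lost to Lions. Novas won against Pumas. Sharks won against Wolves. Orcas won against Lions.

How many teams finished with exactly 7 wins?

Win totals: Sharks 4, Orcas 1, Lynx 3, Novas 2, Eagles 6, Lions 5, Pumas 5, Wolves 2.
No team has exactly 7 wins.

0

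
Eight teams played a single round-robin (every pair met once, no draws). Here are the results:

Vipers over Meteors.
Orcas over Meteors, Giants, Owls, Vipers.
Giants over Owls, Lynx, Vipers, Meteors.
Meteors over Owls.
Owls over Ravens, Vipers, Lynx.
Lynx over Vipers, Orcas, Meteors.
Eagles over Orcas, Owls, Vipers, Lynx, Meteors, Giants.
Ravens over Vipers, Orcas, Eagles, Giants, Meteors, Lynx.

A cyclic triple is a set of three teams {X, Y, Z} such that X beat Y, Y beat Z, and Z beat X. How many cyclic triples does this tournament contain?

Win totals: Lynx 3, Giants 4, Eagles 6, Meteors 1, Ravens 6, Vipers 1, Owls 3, Orcas 4.
A team with w wins dominates both others in C(w,2) triples; summing gives 3 + 6 + 15 + 0 + 15 + 0 + 3 + 6 = 48 transitive triples.
Total triples C(8,3) = 56, so cyclic triples = 56 − 48 = 8.

8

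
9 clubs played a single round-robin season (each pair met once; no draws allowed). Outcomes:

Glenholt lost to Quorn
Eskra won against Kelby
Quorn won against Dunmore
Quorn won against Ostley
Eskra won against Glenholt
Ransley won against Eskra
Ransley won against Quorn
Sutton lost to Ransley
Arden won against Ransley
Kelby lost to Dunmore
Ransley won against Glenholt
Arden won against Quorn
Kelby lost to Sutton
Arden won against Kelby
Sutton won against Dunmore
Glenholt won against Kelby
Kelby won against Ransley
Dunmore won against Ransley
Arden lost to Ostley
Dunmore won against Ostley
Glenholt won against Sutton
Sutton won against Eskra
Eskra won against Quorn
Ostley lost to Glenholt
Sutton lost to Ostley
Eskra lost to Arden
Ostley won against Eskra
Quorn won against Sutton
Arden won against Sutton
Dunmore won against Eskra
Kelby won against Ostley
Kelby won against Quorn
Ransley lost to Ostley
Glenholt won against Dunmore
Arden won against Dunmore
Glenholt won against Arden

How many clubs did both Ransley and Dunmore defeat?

1

Ransley beat: Quorn, Glenholt, Eskra, Sutton.
Dunmore beat: Ostley, Ransley, Eskra, Kelby.
Both beat: Eskra — 1.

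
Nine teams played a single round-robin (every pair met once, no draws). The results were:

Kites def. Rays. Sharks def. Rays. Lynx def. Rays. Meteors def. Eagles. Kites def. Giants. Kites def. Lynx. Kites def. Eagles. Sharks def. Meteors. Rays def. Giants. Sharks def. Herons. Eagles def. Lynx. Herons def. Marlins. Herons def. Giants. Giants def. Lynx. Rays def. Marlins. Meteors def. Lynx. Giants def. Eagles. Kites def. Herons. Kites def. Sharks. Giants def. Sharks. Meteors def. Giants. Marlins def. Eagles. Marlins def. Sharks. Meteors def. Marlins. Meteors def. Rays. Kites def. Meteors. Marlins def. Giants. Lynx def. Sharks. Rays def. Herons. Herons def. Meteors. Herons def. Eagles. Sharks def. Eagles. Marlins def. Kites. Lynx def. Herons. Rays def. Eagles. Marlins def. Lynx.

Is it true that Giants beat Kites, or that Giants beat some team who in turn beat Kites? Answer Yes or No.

No

Giants did not beat Kites directly.
Giants beat Eagles, Sharks, Lynx, but each of them lost to Kites. No two-step path.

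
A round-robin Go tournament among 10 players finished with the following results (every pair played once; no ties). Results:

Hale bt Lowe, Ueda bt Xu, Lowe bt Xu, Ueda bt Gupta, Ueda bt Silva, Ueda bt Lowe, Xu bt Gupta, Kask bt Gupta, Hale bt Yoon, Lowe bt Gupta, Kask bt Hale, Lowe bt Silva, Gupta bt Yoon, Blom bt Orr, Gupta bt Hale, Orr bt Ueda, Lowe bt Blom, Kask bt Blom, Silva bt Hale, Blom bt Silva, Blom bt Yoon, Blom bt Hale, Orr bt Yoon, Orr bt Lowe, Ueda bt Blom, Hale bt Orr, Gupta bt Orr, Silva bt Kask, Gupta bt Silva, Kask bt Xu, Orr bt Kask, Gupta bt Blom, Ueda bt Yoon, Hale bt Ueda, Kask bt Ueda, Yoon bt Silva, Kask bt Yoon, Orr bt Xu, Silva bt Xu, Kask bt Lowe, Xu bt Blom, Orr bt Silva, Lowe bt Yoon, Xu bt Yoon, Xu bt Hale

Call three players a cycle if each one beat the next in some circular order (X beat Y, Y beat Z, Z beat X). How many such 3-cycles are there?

28

Win totals: Gupta 5, Lowe 5, Kask 7, Yoon 1, Ueda 6, Silva 3, Blom 4, Hale 4, Orr 6, Xu 4.
A player with w wins dominates both others in C(w,2) triples; summing gives 10 + 10 + 21 + 0 + 15 + 3 + 6 + 6 + 15 + 6 = 92 transitive triples.
Total triples C(10,3) = 120, so cyclic triples = 120 − 92 = 28.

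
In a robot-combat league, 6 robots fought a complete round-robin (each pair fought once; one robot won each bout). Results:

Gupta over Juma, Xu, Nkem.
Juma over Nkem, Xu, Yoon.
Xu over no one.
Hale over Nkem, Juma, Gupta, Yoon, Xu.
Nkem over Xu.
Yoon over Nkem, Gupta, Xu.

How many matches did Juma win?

Juma's results: beat Yoon, Xu, Nkem; lost to Hale, Gupta.
That is 3 wins.

3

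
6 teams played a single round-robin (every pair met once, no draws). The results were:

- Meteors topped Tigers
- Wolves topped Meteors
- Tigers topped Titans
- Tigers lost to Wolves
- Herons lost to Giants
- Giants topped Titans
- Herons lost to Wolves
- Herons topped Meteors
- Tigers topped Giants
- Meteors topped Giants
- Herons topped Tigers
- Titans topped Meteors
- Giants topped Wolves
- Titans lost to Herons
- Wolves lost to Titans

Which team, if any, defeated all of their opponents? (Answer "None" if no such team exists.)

Highest win total is Wolves with 3 (out of 5 possible).
Wolves lost to Giants, Titans, so no team went undefeated.

None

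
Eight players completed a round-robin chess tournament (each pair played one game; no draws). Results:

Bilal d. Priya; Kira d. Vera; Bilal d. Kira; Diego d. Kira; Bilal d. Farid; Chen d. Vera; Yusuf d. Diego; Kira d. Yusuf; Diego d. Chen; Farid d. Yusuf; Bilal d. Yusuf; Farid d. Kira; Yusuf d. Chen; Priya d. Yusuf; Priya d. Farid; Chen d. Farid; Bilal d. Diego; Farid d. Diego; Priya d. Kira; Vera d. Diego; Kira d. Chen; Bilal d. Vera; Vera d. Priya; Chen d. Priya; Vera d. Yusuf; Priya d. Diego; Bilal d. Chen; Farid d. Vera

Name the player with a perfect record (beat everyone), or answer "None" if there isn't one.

Bilal has 7 wins out of 7 opponents — a perfect record.

Bilal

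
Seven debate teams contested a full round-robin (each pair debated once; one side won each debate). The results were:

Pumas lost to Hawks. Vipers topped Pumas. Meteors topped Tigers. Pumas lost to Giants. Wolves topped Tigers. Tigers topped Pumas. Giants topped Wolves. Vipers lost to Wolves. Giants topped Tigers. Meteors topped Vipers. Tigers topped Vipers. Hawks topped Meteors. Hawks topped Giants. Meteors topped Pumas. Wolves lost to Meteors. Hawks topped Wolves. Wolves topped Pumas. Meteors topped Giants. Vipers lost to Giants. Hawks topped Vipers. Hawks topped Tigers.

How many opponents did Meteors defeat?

5

Meteors' results: beat Vipers, Wolves, Tigers, Giants, Pumas; lost to Hawks.
That is 5 wins.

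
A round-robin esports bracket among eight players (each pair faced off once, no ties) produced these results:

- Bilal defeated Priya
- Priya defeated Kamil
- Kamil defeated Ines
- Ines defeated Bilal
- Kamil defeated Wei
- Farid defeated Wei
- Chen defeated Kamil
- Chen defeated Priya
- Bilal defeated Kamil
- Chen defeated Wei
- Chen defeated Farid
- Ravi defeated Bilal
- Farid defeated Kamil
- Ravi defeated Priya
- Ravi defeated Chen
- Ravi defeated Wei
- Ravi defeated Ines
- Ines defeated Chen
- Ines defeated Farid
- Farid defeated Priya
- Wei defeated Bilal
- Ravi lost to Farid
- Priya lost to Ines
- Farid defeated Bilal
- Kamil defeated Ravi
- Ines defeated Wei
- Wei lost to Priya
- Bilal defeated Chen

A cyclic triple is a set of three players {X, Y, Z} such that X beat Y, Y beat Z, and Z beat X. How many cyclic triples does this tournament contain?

13

Win totals: Ines 5, Wei 1, Kamil 3, Bilal 3, Priya 2, Chen 4, Ravi 5, Farid 5.
A player with w wins dominates both others in C(w,2) triples; summing gives 10 + 0 + 3 + 3 + 1 + 6 + 10 + 10 = 43 transitive triples.
Total triples C(8,3) = 56, so cyclic triples = 56 − 43 = 13.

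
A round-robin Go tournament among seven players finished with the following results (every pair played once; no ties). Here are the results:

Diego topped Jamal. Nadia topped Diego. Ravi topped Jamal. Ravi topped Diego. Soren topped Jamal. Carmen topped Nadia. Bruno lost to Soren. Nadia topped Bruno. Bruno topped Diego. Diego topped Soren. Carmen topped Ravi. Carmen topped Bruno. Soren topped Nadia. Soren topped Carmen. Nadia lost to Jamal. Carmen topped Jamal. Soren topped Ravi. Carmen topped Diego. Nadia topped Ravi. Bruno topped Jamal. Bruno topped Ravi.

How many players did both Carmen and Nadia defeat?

Carmen beat: Diego, Ravi, Jamal, Bruno, Nadia.
Nadia beat: Diego, Ravi, Bruno.
Both beat: Diego, Ravi, Bruno — 3.

3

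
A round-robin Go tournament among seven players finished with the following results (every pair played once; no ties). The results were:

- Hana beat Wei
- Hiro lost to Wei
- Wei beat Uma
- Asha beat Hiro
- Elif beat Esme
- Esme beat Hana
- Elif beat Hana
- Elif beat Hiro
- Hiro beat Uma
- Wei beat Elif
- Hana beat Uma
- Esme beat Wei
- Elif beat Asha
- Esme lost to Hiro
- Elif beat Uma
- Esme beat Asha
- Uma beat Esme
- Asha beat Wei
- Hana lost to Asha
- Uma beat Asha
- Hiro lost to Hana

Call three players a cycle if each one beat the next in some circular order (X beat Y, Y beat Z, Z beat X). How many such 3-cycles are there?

11

Win totals: Wei 3, Hiro 2, Esme 3, Asha 3, Elif 5, Uma 2, Hana 3.
A player with w wins dominates both others in C(w,2) triples; summing gives 3 + 1 + 3 + 3 + 10 + 1 + 3 = 24 transitive triples.
Total triples C(7,3) = 35, so cyclic triples = 35 − 24 = 11.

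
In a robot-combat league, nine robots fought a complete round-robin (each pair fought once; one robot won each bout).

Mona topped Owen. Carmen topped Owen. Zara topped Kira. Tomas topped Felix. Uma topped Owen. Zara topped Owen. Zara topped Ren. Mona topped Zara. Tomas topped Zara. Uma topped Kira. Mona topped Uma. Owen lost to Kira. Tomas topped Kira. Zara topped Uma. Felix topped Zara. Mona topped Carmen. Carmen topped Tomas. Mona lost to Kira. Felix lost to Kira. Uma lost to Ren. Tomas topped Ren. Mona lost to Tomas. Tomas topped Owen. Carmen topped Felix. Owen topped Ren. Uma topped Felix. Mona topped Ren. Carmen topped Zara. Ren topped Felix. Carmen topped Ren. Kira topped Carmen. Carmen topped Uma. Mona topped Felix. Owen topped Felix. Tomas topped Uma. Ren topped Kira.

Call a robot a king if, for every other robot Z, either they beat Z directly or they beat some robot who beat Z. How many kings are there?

Uma cannot reach Tomas in two steps.
Owen cannot reach Tomas, Carmen, Mona in two steps.
Felix cannot reach Tomas, Carmen, Mona in two steps.
Tomas reaches everyone (king).
Zara cannot reach Tomas in two steps.
Carmen reaches everyone (king).
Kira reaches everyone (king).
Mona reaches everyone (king).
Ren cannot reach Tomas in two steps.
Kings: Tomas, Carmen, Kira, Mona — 4.

4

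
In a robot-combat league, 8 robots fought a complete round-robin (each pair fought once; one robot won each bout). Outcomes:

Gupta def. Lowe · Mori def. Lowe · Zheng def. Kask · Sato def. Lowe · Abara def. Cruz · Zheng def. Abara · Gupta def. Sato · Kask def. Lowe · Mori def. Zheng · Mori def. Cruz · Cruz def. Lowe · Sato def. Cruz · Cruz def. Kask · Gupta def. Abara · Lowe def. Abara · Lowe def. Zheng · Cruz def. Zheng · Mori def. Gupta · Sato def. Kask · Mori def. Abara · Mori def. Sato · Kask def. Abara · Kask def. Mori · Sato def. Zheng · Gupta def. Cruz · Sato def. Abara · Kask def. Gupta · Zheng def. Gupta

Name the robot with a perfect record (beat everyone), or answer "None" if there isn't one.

Highest win total is Mori with 6 (out of 7 possible).
Mori lost to Kask, so no robot went undefeated.

None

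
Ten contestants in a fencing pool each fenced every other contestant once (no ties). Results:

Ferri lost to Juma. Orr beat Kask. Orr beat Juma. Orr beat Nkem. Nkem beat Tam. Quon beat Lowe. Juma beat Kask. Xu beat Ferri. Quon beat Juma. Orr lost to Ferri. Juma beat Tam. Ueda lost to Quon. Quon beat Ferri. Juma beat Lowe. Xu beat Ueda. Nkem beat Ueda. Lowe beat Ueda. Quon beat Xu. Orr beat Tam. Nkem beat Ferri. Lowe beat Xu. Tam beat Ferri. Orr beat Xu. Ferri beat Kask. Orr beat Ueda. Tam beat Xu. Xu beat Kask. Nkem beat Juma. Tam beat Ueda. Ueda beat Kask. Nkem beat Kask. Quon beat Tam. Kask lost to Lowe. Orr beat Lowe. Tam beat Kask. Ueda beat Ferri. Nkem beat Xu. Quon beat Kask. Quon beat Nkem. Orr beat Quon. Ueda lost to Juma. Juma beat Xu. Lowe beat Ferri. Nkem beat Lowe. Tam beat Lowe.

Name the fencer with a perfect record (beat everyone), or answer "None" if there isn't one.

Highest win total is Quon with 8 (out of 9 possible).
Quon lost to Orr, so no fencer went undefeated.

None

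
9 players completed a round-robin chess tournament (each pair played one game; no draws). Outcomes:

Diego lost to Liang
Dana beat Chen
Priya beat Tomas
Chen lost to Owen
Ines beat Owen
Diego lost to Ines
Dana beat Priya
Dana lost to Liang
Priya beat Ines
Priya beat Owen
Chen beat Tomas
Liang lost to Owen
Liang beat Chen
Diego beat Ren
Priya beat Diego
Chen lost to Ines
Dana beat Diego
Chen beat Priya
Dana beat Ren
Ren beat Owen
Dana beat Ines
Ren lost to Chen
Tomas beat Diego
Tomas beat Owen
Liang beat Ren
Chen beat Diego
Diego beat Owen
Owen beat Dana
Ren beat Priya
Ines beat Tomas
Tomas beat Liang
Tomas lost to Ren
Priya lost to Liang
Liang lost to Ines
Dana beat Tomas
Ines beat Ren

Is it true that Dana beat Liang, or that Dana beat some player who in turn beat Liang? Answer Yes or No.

Yes

Dana did not beat Liang directly.
Dana beat Tomas, Priya, Ines, Ren, Chen, Diego. Of those, Tomas beat Liang.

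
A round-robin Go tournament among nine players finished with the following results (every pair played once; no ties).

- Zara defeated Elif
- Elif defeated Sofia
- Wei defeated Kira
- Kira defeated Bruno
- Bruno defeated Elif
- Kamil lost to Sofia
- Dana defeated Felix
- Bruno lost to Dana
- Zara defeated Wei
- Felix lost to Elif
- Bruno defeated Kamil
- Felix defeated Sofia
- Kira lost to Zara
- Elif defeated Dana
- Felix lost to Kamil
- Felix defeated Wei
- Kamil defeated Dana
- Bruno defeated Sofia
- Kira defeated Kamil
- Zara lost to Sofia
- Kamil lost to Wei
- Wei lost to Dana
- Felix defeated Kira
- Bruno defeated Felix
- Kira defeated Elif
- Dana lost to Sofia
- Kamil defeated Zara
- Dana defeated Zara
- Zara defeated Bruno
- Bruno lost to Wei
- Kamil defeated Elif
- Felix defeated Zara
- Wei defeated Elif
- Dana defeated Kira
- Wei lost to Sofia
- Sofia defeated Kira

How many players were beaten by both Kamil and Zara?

Kamil beat: Felix, Zara, Elif, Dana.
Zara beat: Bruno, Kira, Elif, Wei.
Both beat: Elif — 1.

1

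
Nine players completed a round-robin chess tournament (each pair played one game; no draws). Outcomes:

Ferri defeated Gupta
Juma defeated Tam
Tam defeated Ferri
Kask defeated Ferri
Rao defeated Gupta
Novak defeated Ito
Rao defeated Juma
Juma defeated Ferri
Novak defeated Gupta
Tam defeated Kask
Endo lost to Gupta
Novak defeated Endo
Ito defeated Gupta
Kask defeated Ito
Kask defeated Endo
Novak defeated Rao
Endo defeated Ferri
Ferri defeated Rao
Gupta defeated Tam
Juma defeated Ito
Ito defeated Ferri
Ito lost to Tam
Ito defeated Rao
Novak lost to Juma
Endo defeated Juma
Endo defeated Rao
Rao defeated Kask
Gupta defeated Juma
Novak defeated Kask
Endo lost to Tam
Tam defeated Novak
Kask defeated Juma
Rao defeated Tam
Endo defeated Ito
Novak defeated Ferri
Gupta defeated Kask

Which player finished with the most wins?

Win totals: Rao 4, Tam 5, Novak 6, Ito 3, Kask 4, Gupta 4, Juma 4, Ferri 2, Endo 4.
Novak leads with 6 wins (next highest: 5).

Novak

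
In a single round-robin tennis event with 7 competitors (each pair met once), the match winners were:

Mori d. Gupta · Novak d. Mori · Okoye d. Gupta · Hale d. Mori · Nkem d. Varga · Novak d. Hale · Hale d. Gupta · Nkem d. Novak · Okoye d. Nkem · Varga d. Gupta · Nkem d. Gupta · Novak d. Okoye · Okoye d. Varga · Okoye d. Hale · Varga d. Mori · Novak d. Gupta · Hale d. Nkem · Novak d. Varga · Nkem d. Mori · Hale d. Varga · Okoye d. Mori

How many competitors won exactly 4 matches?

Win totals: Hale 4, Varga 2, Nkem 4, Novak 5, Gupta 0, Mori 1, Okoye 5.
Exactly 4: Hale, Nkem — 2 competitors.

2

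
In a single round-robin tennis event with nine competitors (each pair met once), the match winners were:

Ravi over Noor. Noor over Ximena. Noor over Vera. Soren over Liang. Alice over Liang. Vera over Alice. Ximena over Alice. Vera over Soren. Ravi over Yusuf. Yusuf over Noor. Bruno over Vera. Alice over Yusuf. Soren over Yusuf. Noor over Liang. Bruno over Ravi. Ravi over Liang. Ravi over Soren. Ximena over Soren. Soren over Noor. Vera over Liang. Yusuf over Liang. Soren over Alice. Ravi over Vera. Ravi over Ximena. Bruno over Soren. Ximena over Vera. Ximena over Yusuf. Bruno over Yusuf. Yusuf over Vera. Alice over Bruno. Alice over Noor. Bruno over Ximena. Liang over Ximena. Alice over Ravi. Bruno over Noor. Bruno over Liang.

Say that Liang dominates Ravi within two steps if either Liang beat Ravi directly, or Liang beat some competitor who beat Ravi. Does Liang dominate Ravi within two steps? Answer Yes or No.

No

Liang did not beat Ravi directly.
Liang beat Ximena, but each of them lost to Ravi. No two-step path.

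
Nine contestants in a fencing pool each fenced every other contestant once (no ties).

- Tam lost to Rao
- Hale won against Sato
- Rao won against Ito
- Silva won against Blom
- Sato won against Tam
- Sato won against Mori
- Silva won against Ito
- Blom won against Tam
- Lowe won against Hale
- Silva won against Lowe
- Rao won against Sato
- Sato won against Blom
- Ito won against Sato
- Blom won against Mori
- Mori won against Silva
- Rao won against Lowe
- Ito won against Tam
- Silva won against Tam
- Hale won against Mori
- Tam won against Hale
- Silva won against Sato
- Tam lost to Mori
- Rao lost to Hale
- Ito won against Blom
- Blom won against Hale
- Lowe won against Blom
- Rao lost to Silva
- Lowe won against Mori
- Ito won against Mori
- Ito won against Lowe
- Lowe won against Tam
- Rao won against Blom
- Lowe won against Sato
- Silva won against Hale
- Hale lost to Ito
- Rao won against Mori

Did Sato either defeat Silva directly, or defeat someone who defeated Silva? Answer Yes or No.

Sato did not beat Silva directly.
Sato beat Blom, Tam, Mori. Of those, Mori beat Silva.

Yes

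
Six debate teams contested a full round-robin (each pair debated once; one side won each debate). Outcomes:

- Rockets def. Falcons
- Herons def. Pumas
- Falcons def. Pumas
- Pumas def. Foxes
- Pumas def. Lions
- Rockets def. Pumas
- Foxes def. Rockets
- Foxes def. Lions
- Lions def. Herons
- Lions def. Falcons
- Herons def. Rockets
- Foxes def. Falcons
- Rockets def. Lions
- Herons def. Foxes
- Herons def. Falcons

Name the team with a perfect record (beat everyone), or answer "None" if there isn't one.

None

Highest win total is Herons with 4 (out of 5 possible).
Herons lost to Lions, so no team went undefeated.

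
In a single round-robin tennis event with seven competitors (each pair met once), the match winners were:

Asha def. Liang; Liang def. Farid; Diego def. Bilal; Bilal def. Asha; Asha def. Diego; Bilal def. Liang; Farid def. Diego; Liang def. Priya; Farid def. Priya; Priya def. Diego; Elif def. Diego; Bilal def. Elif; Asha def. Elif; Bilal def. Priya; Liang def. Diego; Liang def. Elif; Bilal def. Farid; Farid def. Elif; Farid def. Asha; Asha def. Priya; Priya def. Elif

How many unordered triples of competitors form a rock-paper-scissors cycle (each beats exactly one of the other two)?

Win totals: Elif 1, Bilal 5, Asha 4, Liang 4, Diego 1, Priya 2, Farid 4.
A competitor with w wins dominates both others in C(w,2) triples; summing gives 0 + 10 + 6 + 6 + 0 + 1 + 6 = 29 transitive triples.
Total triples C(7,3) = 35, so cyclic triples = 35 − 29 = 6.

6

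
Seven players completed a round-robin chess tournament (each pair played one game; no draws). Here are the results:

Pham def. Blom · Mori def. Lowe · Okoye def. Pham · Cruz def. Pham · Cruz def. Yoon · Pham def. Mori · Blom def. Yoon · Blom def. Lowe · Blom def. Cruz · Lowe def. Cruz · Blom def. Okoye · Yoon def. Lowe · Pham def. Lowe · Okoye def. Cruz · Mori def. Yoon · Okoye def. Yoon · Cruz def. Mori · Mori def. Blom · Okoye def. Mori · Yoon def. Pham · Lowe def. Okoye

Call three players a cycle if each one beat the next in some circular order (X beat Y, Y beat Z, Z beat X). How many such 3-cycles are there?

12

Win totals: Yoon 2, Lowe 2, Pham 3, Okoye 4, Cruz 3, Mori 3, Blom 4.
A player with w wins dominates both others in C(w,2) triples; summing gives 1 + 1 + 3 + 6 + 3 + 3 + 6 = 23 transitive triples.
Total triples C(7,3) = 35, so cyclic triples = 35 − 23 = 12.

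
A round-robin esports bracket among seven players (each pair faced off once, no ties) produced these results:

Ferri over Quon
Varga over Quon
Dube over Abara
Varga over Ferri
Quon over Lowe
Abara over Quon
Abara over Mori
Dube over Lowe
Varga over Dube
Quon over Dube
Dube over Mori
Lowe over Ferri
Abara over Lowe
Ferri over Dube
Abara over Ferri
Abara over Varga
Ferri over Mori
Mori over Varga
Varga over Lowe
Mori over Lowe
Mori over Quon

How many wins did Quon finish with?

2

Quon's results: beat Lowe, Dube; lost to Mori, Ferri, Varga, Abara.
That is 2 wins.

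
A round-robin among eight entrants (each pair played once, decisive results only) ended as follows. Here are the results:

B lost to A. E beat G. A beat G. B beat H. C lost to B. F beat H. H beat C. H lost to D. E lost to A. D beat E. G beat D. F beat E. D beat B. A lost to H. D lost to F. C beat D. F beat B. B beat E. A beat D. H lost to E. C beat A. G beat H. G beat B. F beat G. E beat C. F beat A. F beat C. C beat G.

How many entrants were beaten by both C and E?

1

C beat: A, D, G.
E beat: C, G, H.
Both beat: G — 1.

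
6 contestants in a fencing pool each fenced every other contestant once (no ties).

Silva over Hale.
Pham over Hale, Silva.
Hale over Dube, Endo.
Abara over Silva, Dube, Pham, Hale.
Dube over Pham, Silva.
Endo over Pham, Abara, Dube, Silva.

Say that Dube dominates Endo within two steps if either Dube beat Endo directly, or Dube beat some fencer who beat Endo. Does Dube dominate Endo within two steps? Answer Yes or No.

No

Dube did not beat Endo directly.
Dube beat Pham, Silva, but each of them lost to Endo. No two-step path.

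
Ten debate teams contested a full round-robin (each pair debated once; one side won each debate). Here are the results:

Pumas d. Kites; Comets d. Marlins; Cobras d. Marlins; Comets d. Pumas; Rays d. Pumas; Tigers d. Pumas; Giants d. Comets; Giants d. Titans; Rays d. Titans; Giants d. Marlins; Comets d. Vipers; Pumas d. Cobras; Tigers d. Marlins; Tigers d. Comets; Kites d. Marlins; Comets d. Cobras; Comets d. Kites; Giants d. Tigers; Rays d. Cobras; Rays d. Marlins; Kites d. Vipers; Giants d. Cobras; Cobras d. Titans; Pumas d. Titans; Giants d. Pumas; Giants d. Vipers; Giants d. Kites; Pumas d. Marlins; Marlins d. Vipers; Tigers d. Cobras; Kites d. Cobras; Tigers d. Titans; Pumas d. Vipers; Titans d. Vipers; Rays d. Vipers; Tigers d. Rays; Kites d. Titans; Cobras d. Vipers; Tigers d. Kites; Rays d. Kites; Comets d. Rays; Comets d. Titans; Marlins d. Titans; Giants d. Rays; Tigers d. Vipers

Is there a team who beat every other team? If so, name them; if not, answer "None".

Giants

Giants has 9 wins out of 9 opponents — a perfect record.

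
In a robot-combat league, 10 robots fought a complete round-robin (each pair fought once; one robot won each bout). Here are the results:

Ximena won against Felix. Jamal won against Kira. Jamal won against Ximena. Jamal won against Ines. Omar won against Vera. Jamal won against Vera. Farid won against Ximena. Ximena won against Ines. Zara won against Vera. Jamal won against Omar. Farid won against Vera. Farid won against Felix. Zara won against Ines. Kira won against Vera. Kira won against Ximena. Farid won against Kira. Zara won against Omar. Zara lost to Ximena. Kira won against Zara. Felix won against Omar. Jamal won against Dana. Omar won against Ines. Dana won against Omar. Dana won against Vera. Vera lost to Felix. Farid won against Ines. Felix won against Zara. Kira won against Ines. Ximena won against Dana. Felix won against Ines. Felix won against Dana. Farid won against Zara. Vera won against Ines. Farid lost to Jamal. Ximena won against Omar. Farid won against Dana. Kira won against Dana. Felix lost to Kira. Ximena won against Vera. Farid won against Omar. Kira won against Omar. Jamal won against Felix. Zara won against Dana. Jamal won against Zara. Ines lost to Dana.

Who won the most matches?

Win totals: Vera 1, Kira 7, Dana 3, Jamal 9, Felix 5, Farid 8, Zara 4, Ines 0, Ximena 6, Omar 2.
Jamal leads with 9 wins (next highest: 8).

Jamal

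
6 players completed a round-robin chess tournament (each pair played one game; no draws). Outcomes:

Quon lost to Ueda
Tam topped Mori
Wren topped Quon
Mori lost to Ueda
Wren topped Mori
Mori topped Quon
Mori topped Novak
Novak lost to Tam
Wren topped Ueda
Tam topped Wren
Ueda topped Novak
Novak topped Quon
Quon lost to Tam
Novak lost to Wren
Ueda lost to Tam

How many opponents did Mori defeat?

Mori's results: beat Quon, Novak; lost to Ueda, Tam, Wren.
That is 2 wins.

2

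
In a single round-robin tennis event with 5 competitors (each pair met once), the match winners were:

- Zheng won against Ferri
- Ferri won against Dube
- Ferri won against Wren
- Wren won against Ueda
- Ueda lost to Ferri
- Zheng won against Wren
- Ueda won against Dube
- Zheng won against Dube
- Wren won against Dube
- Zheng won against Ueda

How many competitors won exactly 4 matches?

Win totals: Ueda 1, Dube 0, Wren 2, Ferri 3, Zheng 4.
Exactly 4: Zheng — 1 competitor.

1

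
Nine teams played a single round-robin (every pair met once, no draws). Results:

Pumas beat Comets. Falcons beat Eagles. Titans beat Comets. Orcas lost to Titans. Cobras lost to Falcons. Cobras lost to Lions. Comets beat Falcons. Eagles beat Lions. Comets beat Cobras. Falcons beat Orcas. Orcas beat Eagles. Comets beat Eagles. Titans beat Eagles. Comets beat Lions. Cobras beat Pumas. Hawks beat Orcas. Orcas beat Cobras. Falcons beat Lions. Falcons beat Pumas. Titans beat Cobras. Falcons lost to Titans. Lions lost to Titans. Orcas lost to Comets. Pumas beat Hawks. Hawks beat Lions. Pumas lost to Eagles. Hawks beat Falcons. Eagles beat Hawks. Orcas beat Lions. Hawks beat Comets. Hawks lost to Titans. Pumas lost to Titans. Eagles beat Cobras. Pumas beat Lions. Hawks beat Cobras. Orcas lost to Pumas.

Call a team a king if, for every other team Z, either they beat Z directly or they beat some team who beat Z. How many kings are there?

Cobras cannot reach Falcons, Eagles, Titans in two steps.
Lions cannot reach Orcas, Falcons, Comets, Eagles, Hawks, Titans in two steps.
Orcas cannot reach Falcons, Comets, Titans in two steps.
Falcons cannot reach Titans in two steps.
Comets cannot reach Titans in two steps.
Eagles cannot reach Titans in two steps.
Hawks cannot reach Titans in two steps.
Titans reaches everyone (king).
Pumas cannot reach Titans in two steps.
Kings: Titans — 1.

1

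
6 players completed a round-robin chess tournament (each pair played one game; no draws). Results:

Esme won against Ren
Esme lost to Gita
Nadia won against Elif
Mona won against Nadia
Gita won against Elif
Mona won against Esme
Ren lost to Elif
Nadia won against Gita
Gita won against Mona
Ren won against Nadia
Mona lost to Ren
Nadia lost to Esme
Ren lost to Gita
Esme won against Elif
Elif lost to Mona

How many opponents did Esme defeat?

Esme's results: beat Nadia, Ren, Elif; lost to Gita, Mona.
That is 3 wins.

3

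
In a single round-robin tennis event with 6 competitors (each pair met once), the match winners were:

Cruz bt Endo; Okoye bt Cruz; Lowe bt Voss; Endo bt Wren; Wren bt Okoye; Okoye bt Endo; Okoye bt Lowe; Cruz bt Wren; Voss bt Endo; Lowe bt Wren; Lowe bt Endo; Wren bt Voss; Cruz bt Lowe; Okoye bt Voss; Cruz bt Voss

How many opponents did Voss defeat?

1

Voss' results: beat Endo; lost to Okoye, Lowe, Wren, Cruz.
That is 1 win.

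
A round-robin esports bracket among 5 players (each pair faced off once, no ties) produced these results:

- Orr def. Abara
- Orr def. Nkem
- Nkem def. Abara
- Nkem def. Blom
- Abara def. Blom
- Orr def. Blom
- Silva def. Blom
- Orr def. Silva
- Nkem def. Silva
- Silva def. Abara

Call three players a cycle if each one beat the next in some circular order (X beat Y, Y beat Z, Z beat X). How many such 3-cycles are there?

0

Win totals: Orr 4, Nkem 3, Blom 0, Abara 1, Silva 2.
A player with w wins dominates both others in C(w,2) triples; summing gives 6 + 3 + 0 + 0 + 1 = 10 transitive triples.
Total triples C(5,3) = 10, so cyclic triples = 10 − 10 = 0.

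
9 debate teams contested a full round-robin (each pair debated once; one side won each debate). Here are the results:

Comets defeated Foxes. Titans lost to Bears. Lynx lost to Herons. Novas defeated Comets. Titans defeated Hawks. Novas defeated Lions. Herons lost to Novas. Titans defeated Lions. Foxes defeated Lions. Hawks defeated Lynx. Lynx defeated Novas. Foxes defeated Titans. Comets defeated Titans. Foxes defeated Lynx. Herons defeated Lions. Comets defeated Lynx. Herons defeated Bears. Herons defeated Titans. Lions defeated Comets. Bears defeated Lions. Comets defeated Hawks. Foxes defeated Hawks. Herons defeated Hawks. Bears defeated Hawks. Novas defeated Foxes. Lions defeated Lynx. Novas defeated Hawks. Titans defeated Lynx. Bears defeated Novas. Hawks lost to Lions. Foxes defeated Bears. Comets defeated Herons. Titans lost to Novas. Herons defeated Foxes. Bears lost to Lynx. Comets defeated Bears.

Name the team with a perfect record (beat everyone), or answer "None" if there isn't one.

None

Highest win total is Novas with 6 (out of 8 possible).
Novas lost to Lynx, Bears, so no team went undefeated.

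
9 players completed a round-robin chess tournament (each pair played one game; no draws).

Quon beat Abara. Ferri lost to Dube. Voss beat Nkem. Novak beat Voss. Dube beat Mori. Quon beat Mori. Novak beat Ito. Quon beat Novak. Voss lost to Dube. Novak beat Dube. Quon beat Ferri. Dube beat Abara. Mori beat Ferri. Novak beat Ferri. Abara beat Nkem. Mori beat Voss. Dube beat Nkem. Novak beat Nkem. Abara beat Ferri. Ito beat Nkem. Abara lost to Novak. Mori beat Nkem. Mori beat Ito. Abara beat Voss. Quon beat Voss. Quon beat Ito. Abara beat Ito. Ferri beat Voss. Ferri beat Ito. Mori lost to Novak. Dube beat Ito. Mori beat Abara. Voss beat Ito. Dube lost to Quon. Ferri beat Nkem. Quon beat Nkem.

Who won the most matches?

Quon

Win totals: Quon 8, Novak 7, Ferri 3, Ito 1, Dube 6, Voss 2, Nkem 0, Abara 4, Mori 5.
Quon leads with 8 wins (next highest: 7).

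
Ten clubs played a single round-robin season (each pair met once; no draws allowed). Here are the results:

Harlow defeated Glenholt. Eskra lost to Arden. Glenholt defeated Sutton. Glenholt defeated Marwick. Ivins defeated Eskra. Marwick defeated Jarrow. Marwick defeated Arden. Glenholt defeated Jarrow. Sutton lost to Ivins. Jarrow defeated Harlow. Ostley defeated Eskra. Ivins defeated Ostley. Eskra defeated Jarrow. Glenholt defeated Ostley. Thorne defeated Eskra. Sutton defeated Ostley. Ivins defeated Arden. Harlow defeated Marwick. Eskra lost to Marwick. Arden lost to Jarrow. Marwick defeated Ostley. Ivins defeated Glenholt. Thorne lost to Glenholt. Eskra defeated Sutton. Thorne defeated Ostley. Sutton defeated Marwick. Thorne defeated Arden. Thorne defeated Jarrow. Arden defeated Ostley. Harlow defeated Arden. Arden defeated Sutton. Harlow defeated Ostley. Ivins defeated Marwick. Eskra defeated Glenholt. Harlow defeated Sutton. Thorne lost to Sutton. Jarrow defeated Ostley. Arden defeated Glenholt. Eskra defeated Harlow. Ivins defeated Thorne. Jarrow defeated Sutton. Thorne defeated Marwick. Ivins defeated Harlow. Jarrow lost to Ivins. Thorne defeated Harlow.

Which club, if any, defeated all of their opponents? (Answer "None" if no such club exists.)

Ivins has 9 wins out of 9 opponents — a perfect record.

Ivins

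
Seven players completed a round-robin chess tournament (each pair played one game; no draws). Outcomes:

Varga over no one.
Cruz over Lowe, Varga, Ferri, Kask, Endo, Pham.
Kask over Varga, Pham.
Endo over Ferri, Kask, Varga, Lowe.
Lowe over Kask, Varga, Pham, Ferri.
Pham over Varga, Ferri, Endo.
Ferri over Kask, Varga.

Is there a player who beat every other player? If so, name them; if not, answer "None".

Cruz

Cruz has 6 wins out of 6 opponents — a perfect record.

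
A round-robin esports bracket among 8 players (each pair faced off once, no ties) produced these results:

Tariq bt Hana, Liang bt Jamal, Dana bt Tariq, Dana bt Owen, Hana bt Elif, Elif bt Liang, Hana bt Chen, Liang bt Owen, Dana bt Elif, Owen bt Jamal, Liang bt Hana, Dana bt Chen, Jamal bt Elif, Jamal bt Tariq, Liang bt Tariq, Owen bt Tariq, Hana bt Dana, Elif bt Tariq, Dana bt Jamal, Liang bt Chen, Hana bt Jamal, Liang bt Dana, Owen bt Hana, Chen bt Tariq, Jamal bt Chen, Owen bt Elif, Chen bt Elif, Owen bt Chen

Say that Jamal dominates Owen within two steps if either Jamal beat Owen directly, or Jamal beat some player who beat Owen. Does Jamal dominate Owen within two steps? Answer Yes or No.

Jamal did not beat Owen directly.
Jamal beat Tariq, Elif, Chen, but each of them lost to Owen. No two-step path.

No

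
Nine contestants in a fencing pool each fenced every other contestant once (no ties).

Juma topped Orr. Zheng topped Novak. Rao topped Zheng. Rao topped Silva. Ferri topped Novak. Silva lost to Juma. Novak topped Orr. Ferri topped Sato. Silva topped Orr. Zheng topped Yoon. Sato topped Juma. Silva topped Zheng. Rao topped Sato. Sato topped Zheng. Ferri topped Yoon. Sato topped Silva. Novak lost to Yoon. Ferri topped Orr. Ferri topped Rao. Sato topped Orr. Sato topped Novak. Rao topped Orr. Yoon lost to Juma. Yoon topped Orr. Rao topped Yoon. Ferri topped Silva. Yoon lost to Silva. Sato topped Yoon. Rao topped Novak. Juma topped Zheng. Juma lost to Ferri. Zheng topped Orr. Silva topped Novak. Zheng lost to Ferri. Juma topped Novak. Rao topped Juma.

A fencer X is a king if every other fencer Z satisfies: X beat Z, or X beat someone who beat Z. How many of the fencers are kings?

1

Sato cannot reach Ferri, Rao in two steps.
Ferri reaches everyone (king).
Zheng cannot reach Sato, Ferri, Rao, Silva, Juma in two steps.
Rao cannot reach Ferri in two steps.
Silva cannot reach Sato, Ferri, Rao, Juma in two steps.
Novak cannot reach Sato, Ferri, Zheng, Rao, Silva, Yoon, Juma in two steps.
Orr cannot reach Sato, Ferri, Zheng, Rao, Silva, Novak, Yoon, Juma in two steps.
Yoon cannot reach Sato, Ferri, Zheng, Rao, Silva, Juma in two steps.
Juma cannot reach Sato, Ferri, Rao in two steps.
Kings: Ferri — 1.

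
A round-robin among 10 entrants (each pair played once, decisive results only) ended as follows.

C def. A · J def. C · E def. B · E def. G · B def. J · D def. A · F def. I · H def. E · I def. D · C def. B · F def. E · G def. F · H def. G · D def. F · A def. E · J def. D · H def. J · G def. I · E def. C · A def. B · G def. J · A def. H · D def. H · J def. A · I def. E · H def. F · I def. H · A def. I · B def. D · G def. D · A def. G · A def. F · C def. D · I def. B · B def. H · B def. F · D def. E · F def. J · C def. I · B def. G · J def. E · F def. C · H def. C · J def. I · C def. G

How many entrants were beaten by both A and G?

A beat: B, E, F, G, H, I.
G beat: D, F, I, J.
Both beat: F, I — 2.

2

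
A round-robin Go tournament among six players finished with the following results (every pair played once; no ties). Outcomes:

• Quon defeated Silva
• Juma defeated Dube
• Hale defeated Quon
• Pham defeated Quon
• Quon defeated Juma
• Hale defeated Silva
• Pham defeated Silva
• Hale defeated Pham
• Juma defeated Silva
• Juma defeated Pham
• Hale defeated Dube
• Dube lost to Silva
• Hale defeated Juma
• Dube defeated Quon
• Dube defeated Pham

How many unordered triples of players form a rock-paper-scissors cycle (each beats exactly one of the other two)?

4

Of the C(6,3) = 20 triples, the cyclic ones are: {Silva, Quon, Dube}; {Silva, Pham, Dube}; {Quon, Pham, Juma}; {Quon, Dube, Juma}.
That is 4.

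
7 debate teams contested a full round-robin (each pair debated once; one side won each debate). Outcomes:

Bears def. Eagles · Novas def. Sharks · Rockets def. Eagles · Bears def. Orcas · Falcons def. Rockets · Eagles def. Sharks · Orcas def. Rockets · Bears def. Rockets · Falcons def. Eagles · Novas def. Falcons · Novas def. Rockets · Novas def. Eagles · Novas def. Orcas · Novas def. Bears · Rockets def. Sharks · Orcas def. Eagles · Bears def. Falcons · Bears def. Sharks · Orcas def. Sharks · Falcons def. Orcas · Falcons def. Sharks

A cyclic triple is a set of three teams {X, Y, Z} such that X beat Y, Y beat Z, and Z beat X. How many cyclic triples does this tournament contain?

Win totals: Bears 5, Orcas 3, Rockets 2, Sharks 0, Eagles 1, Novas 6, Falcons 4.
A team with w wins dominates both others in C(w,2) triples; summing gives 10 + 3 + 1 + 0 + 0 + 15 + 6 = 35 transitive triples.
Total triples C(7,3) = 35, so cyclic triples = 35 − 35 = 0.

0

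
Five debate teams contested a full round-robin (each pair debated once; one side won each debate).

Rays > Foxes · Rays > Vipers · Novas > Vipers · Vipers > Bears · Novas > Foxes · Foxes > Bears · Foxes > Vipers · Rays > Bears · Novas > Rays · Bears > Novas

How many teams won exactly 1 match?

Win totals: Rays 3, Bears 1, Foxes 2, Vipers 1, Novas 3.
Exactly 1: Bears, Vipers — 2 teams.

2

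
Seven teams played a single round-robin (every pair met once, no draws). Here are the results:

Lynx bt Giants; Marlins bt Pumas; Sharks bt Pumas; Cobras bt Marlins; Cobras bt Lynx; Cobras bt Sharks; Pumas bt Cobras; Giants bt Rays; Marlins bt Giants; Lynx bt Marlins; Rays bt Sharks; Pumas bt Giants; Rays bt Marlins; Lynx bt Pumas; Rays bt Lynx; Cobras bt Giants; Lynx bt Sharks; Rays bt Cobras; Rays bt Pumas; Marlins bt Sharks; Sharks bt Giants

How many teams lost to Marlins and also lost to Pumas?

1

Marlins beat: Pumas, Sharks, Giants.
Pumas beat: Cobras, Giants.
Both beat: Giants — 1.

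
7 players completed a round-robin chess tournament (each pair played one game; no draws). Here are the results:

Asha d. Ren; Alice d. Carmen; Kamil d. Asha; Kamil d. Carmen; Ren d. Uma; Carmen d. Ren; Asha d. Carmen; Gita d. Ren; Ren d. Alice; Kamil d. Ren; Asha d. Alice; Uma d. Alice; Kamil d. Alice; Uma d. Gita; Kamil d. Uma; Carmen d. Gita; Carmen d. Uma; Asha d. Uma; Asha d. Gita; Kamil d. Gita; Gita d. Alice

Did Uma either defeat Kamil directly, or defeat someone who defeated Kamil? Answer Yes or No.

No

Uma did not beat Kamil directly.
Uma beat Alice, Gita, but each of them lost to Kamil. No two-step path.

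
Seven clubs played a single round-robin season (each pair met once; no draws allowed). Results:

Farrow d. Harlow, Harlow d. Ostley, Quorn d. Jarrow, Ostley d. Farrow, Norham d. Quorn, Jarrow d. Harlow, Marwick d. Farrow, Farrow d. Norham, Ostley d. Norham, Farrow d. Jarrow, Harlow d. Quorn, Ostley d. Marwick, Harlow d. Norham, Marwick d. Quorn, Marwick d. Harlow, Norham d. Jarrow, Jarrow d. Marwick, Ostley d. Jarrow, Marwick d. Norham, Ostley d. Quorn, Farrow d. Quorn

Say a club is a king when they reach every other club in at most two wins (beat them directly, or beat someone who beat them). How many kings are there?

5

Ostley reaches everyone (king).
Jarrow reaches everyone (king).
Harlow reaches everyone (king).
Norham cannot reach Ostley, Farrow in two steps.
Quorn cannot reach Ostley, Norham, Farrow in two steps.
Farrow reaches everyone (king).
Marwick reaches everyone (king).
Kings: Ostley, Jarrow, Harlow, Farrow, Marwick — 5.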